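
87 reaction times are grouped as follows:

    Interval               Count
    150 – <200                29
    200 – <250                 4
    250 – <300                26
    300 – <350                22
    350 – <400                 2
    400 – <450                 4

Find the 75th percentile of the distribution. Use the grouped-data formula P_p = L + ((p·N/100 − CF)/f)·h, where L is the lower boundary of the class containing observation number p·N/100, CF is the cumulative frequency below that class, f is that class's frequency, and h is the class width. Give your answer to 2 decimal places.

N = 87; target position k = 75/100 · 87 = 65.25.
Cumulative frequencies: 29, 33, 59, 81, 83, 87.
Observation 65.25 falls in the class 300 – <350.
L = 300, CF = 59, f = 22, h = 50.
P75 = 300 + ((65.25 − 59)/22)·50 = 300 + 14.2045 = 314.205.

314.20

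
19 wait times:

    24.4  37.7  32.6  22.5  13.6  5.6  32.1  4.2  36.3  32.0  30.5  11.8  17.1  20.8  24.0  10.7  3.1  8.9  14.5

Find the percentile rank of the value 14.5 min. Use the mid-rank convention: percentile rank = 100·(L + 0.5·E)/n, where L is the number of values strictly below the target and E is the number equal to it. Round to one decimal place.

39.5

Sorted: 3.1, 4.2, 5.6, 8.9, 10.7, 11.8, 13.6, 14.5, 17.1, 20.8, 22.5, 24.0, 24.4, 30.5, 32.0, 32.1, 32.6, 36.3, 37.7.
Count below 14.5: L = 7; count equal: E = 1; n = 19.
Percentile rank = 100·(7 + 0.5·1)/19 = 100·7.5/19 = 39.47.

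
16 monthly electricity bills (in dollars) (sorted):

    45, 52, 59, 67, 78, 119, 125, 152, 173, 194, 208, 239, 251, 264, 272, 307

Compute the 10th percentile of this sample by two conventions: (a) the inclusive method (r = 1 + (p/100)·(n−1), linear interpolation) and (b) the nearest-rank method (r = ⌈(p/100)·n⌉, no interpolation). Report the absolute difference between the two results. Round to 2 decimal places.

n = 16.
(a) r = 2.5; between ranks 2 (52) and 3 (59): 55.5.
(b) the nearest-rank method: rank 2 → 52.
|55.5 − 52| = 3.5.

3.50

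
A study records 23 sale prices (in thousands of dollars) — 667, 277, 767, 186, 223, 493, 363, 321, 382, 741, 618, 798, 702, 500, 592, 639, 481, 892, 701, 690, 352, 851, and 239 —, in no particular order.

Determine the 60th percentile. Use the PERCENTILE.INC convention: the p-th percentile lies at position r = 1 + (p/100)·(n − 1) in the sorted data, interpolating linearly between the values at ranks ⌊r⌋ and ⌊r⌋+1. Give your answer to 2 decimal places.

Sorted: 186, 223, 239, 277, 321, 352, 363, 382, 481, 493, 500, 592, 618, 639, 667, 690, 701, 702, 741, 767, 798, 851, 892.
n = 23.
r = 1 + (60/100)·(23 − 1) = 1 + 13.2 = 14.2.
Rank 14 is 639 and rank 15 is 667.
Interpolate: 639 + 0.2·(667 − 639) = 639 + 0.2·28 = 644.6.

644.60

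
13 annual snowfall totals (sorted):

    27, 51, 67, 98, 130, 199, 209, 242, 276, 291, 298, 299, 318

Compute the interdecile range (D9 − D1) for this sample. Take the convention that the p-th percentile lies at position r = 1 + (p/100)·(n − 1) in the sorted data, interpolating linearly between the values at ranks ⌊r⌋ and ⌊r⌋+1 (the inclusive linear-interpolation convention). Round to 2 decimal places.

244.60

n = 13.
P10: r = 2.2; ranks 2–3 are 51, 67; interpolating gives 54.2.
P90: r = 11.8; ranks 11–12 are 298, 299; interpolating gives 298.8.
Difference: 298.8 − 54.2 = 244.6.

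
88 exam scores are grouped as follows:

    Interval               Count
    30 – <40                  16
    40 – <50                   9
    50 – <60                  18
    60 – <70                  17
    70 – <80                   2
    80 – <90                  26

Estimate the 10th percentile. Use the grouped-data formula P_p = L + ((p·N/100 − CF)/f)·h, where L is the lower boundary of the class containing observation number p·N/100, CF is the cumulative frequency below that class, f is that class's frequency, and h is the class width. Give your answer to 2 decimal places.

35.50

N = 88; target position k = 10/100 · 88 = 8.8.
Cumulative frequencies: 16, 25, 43, 60, 62, 88.
Observation 8.8 falls in the class 30 – <40.
L = 30, CF = 0, f = 16, h = 10.
P10 = 30 + ((8.8 − 0)/16)·10 = 30 + 5.5 = 35.5.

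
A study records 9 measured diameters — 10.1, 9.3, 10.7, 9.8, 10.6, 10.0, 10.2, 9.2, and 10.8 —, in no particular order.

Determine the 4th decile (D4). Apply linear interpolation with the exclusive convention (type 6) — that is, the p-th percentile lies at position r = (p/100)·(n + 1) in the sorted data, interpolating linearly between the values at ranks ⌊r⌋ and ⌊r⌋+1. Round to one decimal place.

10.0

Sorted: 9.2, 9.3, 9.8, 10.0, 10.1, 10.2, 10.6, 10.7, 10.8.
n = 9.
r = (40/100)·(9 + 1) = 4.
r is an integer, so P40 is the value at rank 4: 10.0.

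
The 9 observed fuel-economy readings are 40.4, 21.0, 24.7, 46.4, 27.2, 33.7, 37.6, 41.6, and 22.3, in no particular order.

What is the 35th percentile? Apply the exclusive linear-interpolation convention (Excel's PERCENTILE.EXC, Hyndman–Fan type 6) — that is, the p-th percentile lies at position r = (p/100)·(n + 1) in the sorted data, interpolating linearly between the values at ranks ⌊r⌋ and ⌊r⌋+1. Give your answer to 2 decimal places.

Sorted: 21.0, 22.3, 24.7, 27.2, 33.7, 37.6, 40.4, 41.6, 46.4.
n = 9.
r = (35/100)·(9 + 1) = 3.5.
Rank 3 is 24.7 and rank 4 is 27.2.
Interpolate: 24.7 + 0.5·(27.2 − 24.7) = 24.7 + 0.5·2.5 = 25.95.

25.95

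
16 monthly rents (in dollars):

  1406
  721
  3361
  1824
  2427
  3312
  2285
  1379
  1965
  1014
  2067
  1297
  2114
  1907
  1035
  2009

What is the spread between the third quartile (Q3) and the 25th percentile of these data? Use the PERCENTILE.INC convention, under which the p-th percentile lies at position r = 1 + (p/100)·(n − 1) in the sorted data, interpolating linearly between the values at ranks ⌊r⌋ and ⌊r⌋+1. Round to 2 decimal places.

798.25

Sorted: 721, 1014, 1035, 1297, 1379, 1406, 1824, 1907, 1965, 2009, 2067, 2114, 2285, 2427, 3312, 3361.
n = 16.
P25: r = 4.75; ranks 4–5 are 1297, 1379; interpolating gives 1358.5.
P75: r = 12.25; ranks 12–13 are 2114, 2285; interpolating gives 2156.75.
Difference: 2156.75 − 1358.5 = 798.25.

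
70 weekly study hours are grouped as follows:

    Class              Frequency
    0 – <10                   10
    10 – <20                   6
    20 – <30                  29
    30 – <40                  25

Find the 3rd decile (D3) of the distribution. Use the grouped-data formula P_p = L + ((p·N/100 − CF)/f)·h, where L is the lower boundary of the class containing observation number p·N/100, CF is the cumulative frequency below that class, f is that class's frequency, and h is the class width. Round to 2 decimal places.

N = 70; target position k = 30/100 · 70 = 21.
Cumulative frequencies: 10, 16, 45, 70.
Observation 21 falls in the class 20 – <30.
L = 20, CF = 16, f = 29, h = 10.
P30 = 20 + ((21 − 16)/29)·10 = 20 + 1.72414 = 21.7241.

21.72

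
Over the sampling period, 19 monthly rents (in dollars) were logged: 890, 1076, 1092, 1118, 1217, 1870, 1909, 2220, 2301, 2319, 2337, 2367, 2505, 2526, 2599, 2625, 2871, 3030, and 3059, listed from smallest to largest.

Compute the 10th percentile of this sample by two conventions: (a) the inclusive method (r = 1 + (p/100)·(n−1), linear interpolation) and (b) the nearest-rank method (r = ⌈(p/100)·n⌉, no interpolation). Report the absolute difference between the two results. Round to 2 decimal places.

12.80

n = 19.
(a) r = 2.8; between ranks 2 (1076) and 3 (1092): 1088.8.
(b) the nearest-rank method: rank 2 → 1076.
|1088.8 − 1076| = 12.8.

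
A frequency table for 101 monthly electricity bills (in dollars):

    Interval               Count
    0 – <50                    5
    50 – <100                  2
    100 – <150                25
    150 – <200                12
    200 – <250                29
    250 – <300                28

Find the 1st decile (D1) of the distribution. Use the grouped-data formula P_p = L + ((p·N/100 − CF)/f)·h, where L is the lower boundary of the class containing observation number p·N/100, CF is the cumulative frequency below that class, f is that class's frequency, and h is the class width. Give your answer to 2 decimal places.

106.20

N = 101; target position k = 10/100 · 101 = 10.1.
Cumulative frequencies: 5, 7, 32, 44, 73, 101.
Observation 10.1 falls in the class 100 – <150.
L = 100, CF = 7, f = 25, h = 50.
P10 = 100 + ((10.1 − 7)/25)·50 = 100 + 6.2 = 106.2.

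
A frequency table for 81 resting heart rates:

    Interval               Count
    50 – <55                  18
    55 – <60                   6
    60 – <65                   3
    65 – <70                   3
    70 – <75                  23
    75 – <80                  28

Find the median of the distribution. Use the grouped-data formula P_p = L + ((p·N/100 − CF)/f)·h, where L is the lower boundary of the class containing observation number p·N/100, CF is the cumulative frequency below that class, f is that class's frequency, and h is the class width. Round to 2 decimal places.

N = 81; target position k = 50/100 · 81 = 40.5.
Cumulative frequencies: 18, 24, 27, 30, 53, 81.
Observation 40.5 falls in the class 70 – <75.
L = 70, CF = 30, f = 23, h = 5.
P50 = 70 + ((40.5 − 30)/23)·5 = 70 + 2.28261 = 72.2826.

72.28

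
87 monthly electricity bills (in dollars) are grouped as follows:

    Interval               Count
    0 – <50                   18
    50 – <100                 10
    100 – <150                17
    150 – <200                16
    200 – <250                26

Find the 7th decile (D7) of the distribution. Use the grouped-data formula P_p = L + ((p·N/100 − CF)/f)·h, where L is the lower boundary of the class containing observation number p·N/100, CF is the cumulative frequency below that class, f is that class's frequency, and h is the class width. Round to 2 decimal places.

N = 87; target position k = 70/100 · 87 = 60.9.
Cumulative frequencies: 18, 28, 45, 61, 87.
Observation 60.9 falls in the class 150 – <200.
L = 150, CF = 45, f = 16, h = 50.
P70 = 150 + ((60.9 − 45)/16)·50 = 150 + 49.6875 = 199.688.

199.69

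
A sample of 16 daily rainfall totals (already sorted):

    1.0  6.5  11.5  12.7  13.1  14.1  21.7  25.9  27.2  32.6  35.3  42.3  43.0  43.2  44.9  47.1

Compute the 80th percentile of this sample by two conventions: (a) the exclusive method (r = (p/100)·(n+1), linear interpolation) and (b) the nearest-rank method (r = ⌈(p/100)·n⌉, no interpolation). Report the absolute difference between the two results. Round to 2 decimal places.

n = 16.
(a) r = 13.6; between ranks 13 (43.0) and 14 (43.2): 43.12.
(b) the nearest-rank method: rank 13 → 43.
|43.12 − 43| = 0.12.

0.12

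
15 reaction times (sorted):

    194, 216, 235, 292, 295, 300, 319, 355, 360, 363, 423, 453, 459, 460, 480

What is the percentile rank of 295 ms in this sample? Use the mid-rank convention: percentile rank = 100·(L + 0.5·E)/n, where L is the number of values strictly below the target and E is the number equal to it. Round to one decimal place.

30.0

Count below 295: L = 4; count equal: E = 1; n = 15.
Percentile rank = 100·(4 + 0.5·1)/15 = 100·4.5/15 = 30.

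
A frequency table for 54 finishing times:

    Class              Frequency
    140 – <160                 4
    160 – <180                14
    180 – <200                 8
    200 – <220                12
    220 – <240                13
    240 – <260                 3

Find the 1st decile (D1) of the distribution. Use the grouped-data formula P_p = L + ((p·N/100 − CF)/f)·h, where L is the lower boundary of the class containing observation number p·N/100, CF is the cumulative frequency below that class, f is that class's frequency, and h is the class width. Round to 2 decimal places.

162.00

N = 54; target position k = 10/100 · 54 = 5.4.
Cumulative frequencies: 4, 18, 26, 38, 51, 54.
Observation 5.4 falls in the class 160 – <180.
L = 160, CF = 4, f = 14, h = 20.
P10 = 160 + ((5.4 − 4)/14)·20 = 160 + 2 = 162.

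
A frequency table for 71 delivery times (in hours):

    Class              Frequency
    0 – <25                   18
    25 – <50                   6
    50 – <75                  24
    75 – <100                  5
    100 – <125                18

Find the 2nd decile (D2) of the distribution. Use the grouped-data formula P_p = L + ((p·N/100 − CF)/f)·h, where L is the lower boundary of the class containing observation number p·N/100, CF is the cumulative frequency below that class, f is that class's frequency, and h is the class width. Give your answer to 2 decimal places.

N = 71; target position k = 20/100 · 71 = 14.2.
Cumulative frequencies: 18, 24, 48, 53, 71.
Observation 14.2 falls in the class 0 – <25.
L = 0, CF = 0, f = 18, h = 25.
P20 = 0 + ((14.2 − 0)/18)·25 = 0 + 19.7222 = 19.7222.

19.72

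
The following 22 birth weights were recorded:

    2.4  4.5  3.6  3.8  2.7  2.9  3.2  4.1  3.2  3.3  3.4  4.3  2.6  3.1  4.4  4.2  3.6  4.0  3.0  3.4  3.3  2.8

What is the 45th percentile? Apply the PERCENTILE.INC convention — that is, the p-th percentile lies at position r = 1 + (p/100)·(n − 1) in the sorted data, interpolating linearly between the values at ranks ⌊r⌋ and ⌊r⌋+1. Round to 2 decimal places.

Sorted: 2.4, 2.6, 2.7, 2.8, 2.9, 3.0, 3.1, 3.2, 3.2, 3.3, 3.3, 3.4, 3.4, 3.6, 3.6, 3.8, 4.0, 4.1, 4.2, 4.3, 4.4, 4.5.
n = 22.
r = 1 + (45/100)·(22 − 1) = 1 + 9.45 = 10.45.
Rank 10 is 3.3 and rank 11 is 3.3.
Interpolate: 3.3 + 0.45·(3.3 − 3.3) = 3.3 + 0.45·0 = 3.3.

3.30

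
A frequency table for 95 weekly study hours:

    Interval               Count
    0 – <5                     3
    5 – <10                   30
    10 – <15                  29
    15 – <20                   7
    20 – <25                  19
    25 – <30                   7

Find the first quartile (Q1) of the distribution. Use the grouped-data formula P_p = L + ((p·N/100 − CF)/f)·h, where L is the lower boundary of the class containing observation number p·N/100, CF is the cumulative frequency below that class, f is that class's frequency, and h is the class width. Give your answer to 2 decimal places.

8.46

N = 95; target position k = 25/100 · 95 = 23.75.
Cumulative frequencies: 3, 33, 62, 69, 88, 95.
Observation 23.75 falls in the class 5 – <10.
L = 5, CF = 3, f = 30, h = 5.
P25 = 5 + ((23.75 − 3)/30)·5 = 5 + 3.45833 = 8.45833.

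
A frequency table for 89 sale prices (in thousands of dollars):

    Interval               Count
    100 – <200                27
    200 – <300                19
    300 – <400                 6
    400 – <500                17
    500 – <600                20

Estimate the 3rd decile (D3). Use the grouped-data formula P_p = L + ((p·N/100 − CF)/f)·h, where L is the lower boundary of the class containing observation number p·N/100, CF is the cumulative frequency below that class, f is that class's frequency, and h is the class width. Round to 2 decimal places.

198.89

N = 89; target position k = 30/100 · 89 = 26.7.
Cumulative frequencies: 27, 46, 52, 69, 89.
Observation 26.7 falls in the class 100 – <200.
L = 100, CF = 0, f = 27, h = 100.
P30 = 100 + ((26.7 − 0)/27)·100 = 100 + 98.8889 = 198.889.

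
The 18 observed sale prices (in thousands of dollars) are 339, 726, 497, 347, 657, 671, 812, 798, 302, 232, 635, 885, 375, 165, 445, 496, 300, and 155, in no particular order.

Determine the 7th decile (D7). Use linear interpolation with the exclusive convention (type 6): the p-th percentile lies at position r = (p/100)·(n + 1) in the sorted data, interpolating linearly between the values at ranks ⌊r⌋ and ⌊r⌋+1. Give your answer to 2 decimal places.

661.20

Sorted: 155, 165, 232, 300, 302, 339, 347, 375, 445, 496, 497, 635, 657, 671, 726, 798, 812, 885.
n = 18.
r = (70/100)·(18 + 1) = 13.3.
Rank 13 is 657 and rank 14 is 671.
Interpolate: 657 + 0.3·(671 − 657) = 657 + 0.3·14 = 661.2.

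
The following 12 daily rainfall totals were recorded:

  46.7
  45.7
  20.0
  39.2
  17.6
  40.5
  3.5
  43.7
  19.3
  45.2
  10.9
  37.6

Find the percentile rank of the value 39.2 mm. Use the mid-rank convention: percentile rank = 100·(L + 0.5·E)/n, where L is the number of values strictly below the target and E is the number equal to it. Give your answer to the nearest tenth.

Sorted: 3.5, 10.9, 17.6, 19.3, 20.0, 37.6, 39.2, 40.5, 43.7, 45.2, 45.7, 46.7.
Count below 39.2: L = 6; count equal: E = 1; n = 12.
Percentile rank = 100·(6 + 0.5·1)/12 = 100·6.5/12 = 54.17.

54.2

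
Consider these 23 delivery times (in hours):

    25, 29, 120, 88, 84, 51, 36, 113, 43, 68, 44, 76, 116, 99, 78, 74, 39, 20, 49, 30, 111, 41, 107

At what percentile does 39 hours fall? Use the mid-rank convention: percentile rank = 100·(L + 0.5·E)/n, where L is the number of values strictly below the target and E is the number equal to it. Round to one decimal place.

Sorted: 20, 25, 29, 30, 36, 39, 41, 43, 44, 49, 51, 68, 74, 76, 78, 84, 88, 99, 107, 111, 113, 116, 120.
Count below 39: L = 5; count equal: E = 1; n = 23.
Percentile rank = 100·(5 + 0.5·1)/23 = 100·5.5/23 = 23.91.

23.9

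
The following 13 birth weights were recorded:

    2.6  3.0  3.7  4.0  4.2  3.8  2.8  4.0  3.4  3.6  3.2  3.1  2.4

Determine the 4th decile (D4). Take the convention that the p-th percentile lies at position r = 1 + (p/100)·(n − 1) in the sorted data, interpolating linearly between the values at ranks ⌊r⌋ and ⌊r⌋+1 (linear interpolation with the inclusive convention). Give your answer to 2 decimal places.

Sorted: 2.4, 2.6, 2.8, 3.0, 3.1, 3.2, 3.4, 3.6, 3.7, 3.8, 4.0, 4.0, 4.2.
n = 13.
r = 1 + (40/100)·(13 − 1) = 1 + 4.8 = 5.8.
Rank 5 is 3.1 and rank 6 is 3.2.
Interpolate: 3.1 + 0.8·(3.2 − 3.1) = 3.1 + 0.8·0.1 = 3.18.

3.18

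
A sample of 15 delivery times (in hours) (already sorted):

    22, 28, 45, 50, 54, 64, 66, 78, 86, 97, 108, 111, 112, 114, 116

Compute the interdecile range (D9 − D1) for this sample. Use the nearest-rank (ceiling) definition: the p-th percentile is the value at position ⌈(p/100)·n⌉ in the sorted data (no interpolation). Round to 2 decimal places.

n = 15.
P10: rank ⌈10/100·15⌉ = 2 → 28.
P90: rank ⌈90/100·15⌉ = 14 → 114.
Difference: 114 − 28 = 86.

86.00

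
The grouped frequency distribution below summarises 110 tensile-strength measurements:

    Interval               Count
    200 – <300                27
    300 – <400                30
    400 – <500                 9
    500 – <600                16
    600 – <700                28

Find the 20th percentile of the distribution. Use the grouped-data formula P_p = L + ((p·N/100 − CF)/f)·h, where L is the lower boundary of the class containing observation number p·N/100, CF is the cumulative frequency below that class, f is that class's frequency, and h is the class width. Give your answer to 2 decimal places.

N = 110; target position k = 20/100 · 110 = 22.
Cumulative frequencies: 27, 57, 66, 82, 110.
Observation 22 falls in the class 200 – <300.
L = 200, CF = 0, f = 27, h = 100.
P20 = 200 + ((22 − 0)/27)·100 = 200 + 81.4815 = 281.481.

281.48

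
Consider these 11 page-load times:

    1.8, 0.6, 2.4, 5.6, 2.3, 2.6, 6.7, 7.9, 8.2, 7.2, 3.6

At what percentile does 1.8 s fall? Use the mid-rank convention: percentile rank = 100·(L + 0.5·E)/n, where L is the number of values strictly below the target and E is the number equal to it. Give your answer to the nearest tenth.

13.6

Sorted: 0.6, 1.8, 2.3, 2.4, 2.6, 3.6, 5.6, 6.7, 7.2, 7.9, 8.2.
Count below 1.8: L = 1; count equal: E = 1; n = 11.
Percentile rank = 100·(1 + 0.5·1)/11 = 100·1.5/11 = 13.64.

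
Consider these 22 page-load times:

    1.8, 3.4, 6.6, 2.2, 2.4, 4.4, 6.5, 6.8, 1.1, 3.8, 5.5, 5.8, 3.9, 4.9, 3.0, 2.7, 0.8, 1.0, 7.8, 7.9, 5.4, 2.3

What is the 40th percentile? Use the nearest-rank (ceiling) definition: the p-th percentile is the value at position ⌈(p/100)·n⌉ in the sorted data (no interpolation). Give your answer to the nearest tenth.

Sorted: 0.8, 1.0, 1.1, 1.8, 2.2, 2.3, 2.4, 2.7, 3.0, 3.4, 3.8, 3.9, 4.4, 4.9, 5.4, 5.5, 5.8, 6.5, 6.6, 6.8, 7.8, 7.9.
n = 22.
Position = ⌈40/100 · 22⌉ = ⌈8.8⌉ = 9.
The value at rank 9 is 3.0.

3.0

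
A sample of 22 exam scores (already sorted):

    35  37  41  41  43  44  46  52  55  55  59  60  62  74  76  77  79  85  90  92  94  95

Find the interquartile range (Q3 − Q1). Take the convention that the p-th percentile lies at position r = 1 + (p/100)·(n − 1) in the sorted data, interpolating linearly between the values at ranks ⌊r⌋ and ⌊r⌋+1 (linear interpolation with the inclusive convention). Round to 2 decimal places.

34.00

n = 22.
P25: r = 6.25; ranks 6–7 are 44, 46; interpolating gives 44.5.
P75: r = 16.75; ranks 16–17 are 77, 79; interpolating gives 78.5.
Difference: 78.5 − 44.5 = 34.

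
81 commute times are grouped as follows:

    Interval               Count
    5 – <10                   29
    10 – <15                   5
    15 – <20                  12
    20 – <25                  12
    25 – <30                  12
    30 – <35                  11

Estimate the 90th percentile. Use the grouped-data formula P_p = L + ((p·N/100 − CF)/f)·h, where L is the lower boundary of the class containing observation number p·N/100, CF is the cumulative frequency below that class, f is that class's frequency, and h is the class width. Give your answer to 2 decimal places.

31.32

N = 81; target position k = 90/100 · 81 = 72.9.
Cumulative frequencies: 29, 34, 46, 58, 70, 81.
Observation 72.9 falls in the class 30 – <35.
L = 30, CF = 70, f = 11, h = 5.
P90 = 30 + ((72.9 − 70)/11)·5 = 30 + 1.31818 = 31.3182.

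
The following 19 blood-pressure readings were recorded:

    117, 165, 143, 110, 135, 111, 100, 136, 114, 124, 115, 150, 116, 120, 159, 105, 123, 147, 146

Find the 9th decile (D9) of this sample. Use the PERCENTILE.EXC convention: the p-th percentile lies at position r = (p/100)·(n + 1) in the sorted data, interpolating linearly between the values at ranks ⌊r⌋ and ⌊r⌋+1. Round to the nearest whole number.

159

Sorted: 100, 105, 110, 111, 114, 115, 116, 117, 120, 123, 124, 135, 136, 143, 146, 147, 150, 159, 165.
n = 19.
r = (90/100)·(19 + 1) = 18.
r is an integer, so P90 is the value at rank 18: 159.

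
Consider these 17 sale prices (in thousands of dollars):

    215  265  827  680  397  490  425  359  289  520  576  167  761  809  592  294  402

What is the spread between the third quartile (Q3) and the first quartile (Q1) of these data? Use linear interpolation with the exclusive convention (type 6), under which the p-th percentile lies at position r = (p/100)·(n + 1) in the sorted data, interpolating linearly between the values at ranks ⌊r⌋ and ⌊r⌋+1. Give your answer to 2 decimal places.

Sorted: 167, 215, 265, 289, 294, 359, 397, 402, 425, 490, 520, 576, 592, 680, 761, 809, 827.
n = 17.
P25: r = 4.5; ranks 4–5 are 289, 294; interpolating gives 291.5.
P75: r = 13.5; ranks 13–14 are 592, 680; interpolating gives 636.
Difference: 636 − 291.5 = 344.5.

344.50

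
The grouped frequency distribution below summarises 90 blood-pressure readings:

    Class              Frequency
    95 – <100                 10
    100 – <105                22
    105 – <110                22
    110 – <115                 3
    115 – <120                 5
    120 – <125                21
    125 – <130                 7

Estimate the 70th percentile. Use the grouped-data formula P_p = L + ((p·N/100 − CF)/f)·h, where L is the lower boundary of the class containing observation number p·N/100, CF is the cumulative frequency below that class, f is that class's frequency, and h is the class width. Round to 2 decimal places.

N = 90; target position k = 70/100 · 90 = 63.
Cumulative frequencies: 10, 32, 54, 57, 62, 83, 90.
Observation 63 falls in the class 120 – <125.
L = 120, CF = 62, f = 21, h = 5.
P70 = 120 + ((63 − 62)/21)·5 = 120 + 0.238095 = 120.238.

120.24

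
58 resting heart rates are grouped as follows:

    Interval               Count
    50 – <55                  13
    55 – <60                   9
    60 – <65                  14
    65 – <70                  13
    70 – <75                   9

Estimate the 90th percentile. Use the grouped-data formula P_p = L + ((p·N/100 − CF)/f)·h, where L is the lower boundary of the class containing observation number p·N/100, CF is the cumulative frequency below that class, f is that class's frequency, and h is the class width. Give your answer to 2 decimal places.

71.78

N = 58; target position k = 90/100 · 58 = 52.2.
Cumulative frequencies: 13, 22, 36, 49, 58.
Observation 52.2 falls in the class 70 – <75.
L = 70, CF = 49, f = 9, h = 5.
P90 = 70 + ((52.2 − 49)/9)·5 = 70 + 1.77778 = 71.7778.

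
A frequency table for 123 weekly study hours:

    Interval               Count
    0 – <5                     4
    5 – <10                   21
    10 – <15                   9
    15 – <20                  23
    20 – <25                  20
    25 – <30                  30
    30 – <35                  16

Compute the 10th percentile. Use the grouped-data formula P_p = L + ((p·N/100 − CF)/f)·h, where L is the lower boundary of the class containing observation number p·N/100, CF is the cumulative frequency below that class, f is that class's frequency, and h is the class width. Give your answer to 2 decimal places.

N = 123; target position k = 10/100 · 123 = 12.3.
Cumulative frequencies: 4, 25, 34, 57, 77, 107, 123.
Observation 12.3 falls in the class 5 – <10.
L = 5, CF = 4, f = 21, h = 5.
P10 = 5 + ((12.3 − 4)/21)·5 = 5 + 1.97619 = 6.97619.

6.98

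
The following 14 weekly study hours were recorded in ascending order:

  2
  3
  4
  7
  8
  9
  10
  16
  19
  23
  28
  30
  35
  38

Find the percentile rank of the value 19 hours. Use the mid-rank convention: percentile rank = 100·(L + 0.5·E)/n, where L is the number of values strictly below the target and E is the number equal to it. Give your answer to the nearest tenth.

Count below 19: L = 8; count equal: E = 1; n = 14.
Percentile rank = 100·(8 + 0.5·1)/14 = 100·8.5/14 = 60.71.

60.7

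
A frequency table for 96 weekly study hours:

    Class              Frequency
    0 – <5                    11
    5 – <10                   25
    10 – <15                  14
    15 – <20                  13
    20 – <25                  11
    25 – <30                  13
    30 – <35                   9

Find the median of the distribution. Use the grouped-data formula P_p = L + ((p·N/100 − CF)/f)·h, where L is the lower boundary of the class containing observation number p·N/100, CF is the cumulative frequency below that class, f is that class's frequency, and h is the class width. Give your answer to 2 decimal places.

N = 96; target position k = 50/100 · 96 = 48.
Cumulative frequencies: 11, 36, 50, 63, 74, 87, 96.
Observation 48 falls in the class 10 – <15.
L = 10, CF = 36, f = 14, h = 5.
P50 = 10 + ((48 − 36)/14)·5 = 10 + 4.28571 = 14.2857.

14.29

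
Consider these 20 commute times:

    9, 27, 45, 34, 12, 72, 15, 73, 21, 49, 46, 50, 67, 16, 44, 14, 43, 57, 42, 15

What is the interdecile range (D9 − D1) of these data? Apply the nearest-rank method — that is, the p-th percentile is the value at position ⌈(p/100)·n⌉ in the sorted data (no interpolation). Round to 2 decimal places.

55.00

Sorted: 9, 12, 14, 15, 15, 16, 21, 27, 34, 42, 43, 44, 45, 46, 49, 50, 57, 67, 72, 73.
n = 20.
P10: rank ⌈10/100·20⌉ = 2 → 12.
P90: rank ⌈90/100·20⌉ = 18 → 67.
Difference: 67 − 12 = 55.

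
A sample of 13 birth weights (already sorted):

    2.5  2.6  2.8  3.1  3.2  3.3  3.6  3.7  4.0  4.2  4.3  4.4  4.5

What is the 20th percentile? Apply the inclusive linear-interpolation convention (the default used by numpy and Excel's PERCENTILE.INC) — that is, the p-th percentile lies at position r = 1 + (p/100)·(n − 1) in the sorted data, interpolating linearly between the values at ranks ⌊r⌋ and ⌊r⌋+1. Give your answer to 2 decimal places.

2.92

n = 13.
r = 1 + (20/100)·(13 − 1) = 1 + 2.4 = 3.4.
Rank 3 is 2.8 and rank 4 is 3.1.
Interpolate: 2.8 + 0.4·(3.1 − 2.8) = 2.8 + 0.4·0.3 = 2.92.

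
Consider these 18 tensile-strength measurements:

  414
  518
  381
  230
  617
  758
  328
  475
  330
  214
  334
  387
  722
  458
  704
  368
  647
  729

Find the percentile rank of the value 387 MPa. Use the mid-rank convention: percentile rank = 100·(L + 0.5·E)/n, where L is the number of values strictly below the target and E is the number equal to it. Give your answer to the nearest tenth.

Sorted: 214, 230, 328, 330, 334, 368, 381, 387, 414, 458, 475, 518, 617, 647, 704, 722, 729, 758.
Count below 387: L = 7; count equal: E = 1; n = 18.
Percentile rank = 100·(7 + 0.5·1)/18 = 100·7.5/18 = 41.67.

41.7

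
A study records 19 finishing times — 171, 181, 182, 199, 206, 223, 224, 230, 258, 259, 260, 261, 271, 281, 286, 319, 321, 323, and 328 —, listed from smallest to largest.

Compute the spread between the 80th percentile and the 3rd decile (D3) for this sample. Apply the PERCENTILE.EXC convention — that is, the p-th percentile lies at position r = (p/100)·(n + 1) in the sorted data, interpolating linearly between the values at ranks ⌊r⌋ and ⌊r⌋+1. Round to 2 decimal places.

96.00

n = 19.
P30: r = 6 (integer) → 223.
P80: r = 16 (integer) → 319.
Difference: 319 − 223 = 96.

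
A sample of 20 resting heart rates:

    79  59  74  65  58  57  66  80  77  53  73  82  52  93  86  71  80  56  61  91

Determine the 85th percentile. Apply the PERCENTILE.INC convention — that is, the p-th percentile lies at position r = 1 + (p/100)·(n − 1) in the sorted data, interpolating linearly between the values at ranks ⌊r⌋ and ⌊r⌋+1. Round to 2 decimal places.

Sorted: 52, 53, 56, 57, 58, 59, 61, 65, 66, 71, 73, 74, 77, 79, 80, 80, 82, 86, 91, 93.
n = 20.
r = 1 + (85/100)·(20 − 1) = 1 + 16.15 = 17.15.
Rank 17 is 82 and rank 18 is 86.
Interpolate: 82 + 0.15·(86 − 82) = 82 + 0.15·4 = 82.6.

82.60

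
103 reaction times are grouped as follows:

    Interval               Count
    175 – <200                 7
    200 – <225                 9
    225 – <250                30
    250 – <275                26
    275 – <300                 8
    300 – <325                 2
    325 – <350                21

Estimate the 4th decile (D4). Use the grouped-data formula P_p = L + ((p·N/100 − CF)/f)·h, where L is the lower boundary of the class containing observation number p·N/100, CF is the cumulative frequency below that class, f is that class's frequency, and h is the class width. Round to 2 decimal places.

N = 103; target position k = 40/100 · 103 = 41.2.
Cumulative frequencies: 7, 16, 46, 72, 80, 82, 103.
Observation 41.2 falls in the class 225 – <250.
L = 225, CF = 16, f = 30, h = 25.
P40 = 225 + ((41.2 − 16)/30)·25 = 225 + 21 = 246.

246.00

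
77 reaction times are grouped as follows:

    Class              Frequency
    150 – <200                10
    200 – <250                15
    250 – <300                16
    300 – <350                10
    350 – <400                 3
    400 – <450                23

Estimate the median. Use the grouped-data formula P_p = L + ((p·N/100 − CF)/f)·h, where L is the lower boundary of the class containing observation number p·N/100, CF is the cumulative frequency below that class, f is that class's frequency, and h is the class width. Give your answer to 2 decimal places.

N = 77; target position k = 50/100 · 77 = 38.5.
Cumulative frequencies: 10, 25, 41, 51, 54, 77.
Observation 38.5 falls in the class 250 – <300.
L = 250, CF = 25, f = 16, h = 50.
P50 = 250 + ((38.5 − 25)/16)·50 = 250 + 42.1875 = 292.188.

292.19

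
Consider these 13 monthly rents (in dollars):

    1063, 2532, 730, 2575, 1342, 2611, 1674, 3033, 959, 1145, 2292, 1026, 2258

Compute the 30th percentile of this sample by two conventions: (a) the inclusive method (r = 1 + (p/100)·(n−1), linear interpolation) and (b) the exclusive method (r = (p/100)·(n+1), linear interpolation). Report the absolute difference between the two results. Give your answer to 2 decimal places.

Sorted: 730, 959, 1026, 1063, 1145, 1342, 1674, 2258, 2292, 2532, 2575, 2611, 3033.
n = 13.
(a) r = 4.6; between ranks 4 (1063) and 5 (1145): 1112.2.
(b) r = 4.2; between ranks 4 (1063) and 5 (1145): 1079.4.
|1112.2 − 1079.4| = 32.8.

32.80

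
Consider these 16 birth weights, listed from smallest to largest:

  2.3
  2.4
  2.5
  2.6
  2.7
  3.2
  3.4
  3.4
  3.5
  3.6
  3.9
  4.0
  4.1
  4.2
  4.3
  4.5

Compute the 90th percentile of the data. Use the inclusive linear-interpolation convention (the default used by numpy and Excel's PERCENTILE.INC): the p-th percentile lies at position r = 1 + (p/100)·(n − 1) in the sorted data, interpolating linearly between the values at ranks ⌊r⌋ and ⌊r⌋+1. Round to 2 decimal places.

4.25

n = 16.
r = 1 + (90/100)·(16 − 1) = 1 + 13.5 = 14.5.
Rank 14 is 4.2 and rank 15 is 4.3.
Interpolate: 4.2 + 0.5·(4.3 − 4.2) = 4.2 + 0.5·0.1 = 4.25.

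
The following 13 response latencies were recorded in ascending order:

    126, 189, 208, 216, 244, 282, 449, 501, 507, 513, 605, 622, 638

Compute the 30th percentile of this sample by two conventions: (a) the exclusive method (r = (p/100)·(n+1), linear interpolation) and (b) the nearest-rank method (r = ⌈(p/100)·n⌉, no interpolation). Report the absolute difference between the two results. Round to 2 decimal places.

5.60

n = 13.
(a) r = 4.2; between ranks 4 (216) and 5 (244): 221.6.
(b) the nearest-rank method: rank 4 → 216.
|221.6 − 216| = 5.6.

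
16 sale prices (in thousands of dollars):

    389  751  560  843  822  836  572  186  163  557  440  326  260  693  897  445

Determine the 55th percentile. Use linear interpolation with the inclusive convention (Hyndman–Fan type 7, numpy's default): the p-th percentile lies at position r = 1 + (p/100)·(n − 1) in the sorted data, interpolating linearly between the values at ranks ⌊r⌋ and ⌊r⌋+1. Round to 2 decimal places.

Sorted: 163, 186, 260, 326, 389, 440, 445, 557, 560, 572, 693, 751, 822, 836, 843, 897.
n = 16.
r = 1 + (55/100)·(16 − 1) = 1 + 8.25 = 9.25.
Rank 9 is 560 and rank 10 is 572.
Interpolate: 560 + 0.25·(572 − 560) = 560 + 0.25·12 = 563.

563.00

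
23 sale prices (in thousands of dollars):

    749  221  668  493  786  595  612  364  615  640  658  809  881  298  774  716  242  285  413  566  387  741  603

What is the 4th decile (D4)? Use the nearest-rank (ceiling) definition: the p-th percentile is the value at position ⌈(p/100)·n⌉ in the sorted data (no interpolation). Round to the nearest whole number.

Sorted: 221, 242, 285, 298, 364, 387, 413, 493, 566, 595, 603, 612, 615, 640, 658, 668, 716, 741, 749, 774, 786, 809, 881.
n = 23.
Position = ⌈40/100 · 23⌉ = ⌈9.2⌉ = 10.
The value at rank 10 is 595.

595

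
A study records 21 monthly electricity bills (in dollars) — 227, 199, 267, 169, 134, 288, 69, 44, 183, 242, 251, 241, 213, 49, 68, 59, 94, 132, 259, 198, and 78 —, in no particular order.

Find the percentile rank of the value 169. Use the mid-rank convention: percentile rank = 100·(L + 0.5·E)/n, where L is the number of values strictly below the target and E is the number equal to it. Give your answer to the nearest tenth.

45.2

Sorted: 44, 49, 59, 68, 69, 78, 94, 132, 134, 169, 183, 198, 199, 213, 227, 241, 242, 251, 259, 267, 288.
Count below 169: L = 9; count equal: E = 1; n = 21.
Percentile rank = 100·(9 + 0.5·1)/21 = 100·9.5/21 = 45.24.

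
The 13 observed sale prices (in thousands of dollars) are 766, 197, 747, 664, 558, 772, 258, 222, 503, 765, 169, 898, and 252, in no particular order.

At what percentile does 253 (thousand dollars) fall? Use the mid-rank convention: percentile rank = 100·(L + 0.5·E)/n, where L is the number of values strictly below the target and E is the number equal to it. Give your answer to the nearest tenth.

Sorted: 169, 197, 222, 252, 258, 503, 558, 664, 747, 765, 766, 772, 898.
Count below 253: L = 4; count equal: E = 0; n = 13.
Percentile rank = 100·(4 + 0.5·0)/13 = 100·4/13 = 30.77.

30.8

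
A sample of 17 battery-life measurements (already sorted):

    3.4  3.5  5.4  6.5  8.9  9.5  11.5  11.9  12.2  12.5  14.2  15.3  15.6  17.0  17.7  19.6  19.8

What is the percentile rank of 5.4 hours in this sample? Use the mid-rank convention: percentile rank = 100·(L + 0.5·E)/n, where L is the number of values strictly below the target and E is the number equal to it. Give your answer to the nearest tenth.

14.7

Count below 5.4: L = 2; count equal: E = 1; n = 17.
Percentile rank = 100·(2 + 0.5·1)/17 = 100·2.5/17 = 14.71.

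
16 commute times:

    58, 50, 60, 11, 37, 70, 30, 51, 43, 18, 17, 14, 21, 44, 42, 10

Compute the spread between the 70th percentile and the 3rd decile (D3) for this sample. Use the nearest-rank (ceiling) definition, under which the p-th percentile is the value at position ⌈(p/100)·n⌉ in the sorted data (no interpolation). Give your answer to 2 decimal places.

Sorted: 10, 11, 14, 17, 18, 21, 30, 37, 42, 43, 44, 50, 51, 58, 60, 70.
n = 16.
P30: rank ⌈30/100·16⌉ = 5 → 18.
P70: rank ⌈70/100·16⌉ = 12 → 50.
Difference: 50 − 18 = 32.

32.00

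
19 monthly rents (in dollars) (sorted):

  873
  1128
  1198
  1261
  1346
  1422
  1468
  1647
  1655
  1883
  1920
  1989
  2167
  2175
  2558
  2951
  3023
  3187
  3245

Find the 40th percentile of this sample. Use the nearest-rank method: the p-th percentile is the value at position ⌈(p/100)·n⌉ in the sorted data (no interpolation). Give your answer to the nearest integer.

n = 19.
Position = ⌈40/100 · 19⌉ = ⌈7.6⌉ = 8.
The value at rank 8 is 1647.

1647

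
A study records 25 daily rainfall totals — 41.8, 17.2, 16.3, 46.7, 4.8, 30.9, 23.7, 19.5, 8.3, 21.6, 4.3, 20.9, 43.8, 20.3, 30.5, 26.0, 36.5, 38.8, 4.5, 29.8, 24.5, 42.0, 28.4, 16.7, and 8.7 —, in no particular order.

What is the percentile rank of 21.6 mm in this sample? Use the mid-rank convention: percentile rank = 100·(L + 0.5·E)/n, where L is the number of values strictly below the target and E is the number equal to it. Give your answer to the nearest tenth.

Sorted: 4.3, 4.5, 4.8, 8.3, 8.7, 16.3, 16.7, 17.2, 19.5, 20.3, 20.9, 21.6, 23.7, 24.5, 26.0, 28.4, 29.8, 30.5, 30.9, 36.5, 38.8, 41.8, 42.0, 43.8, 46.7.
Count below 21.6: L = 11; count equal: E = 1; n = 25.
Percentile rank = 100·(11 + 0.5·1)/25 = 100·11.5/25 = 46.

46.0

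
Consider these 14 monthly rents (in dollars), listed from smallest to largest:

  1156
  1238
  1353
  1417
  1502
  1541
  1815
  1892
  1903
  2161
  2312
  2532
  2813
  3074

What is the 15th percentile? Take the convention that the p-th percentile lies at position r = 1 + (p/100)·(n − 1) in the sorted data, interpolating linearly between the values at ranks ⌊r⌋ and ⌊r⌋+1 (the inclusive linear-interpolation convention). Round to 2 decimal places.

1347.25

n = 14.
r = 1 + (15/100)·(14 − 1) = 1 + 1.95 = 2.95.
Rank 2 is 1238 and rank 3 is 1353.
Interpolate: 1238 + 0.95·(1353 − 1238) = 1238 + 0.95·115 = 1347.25.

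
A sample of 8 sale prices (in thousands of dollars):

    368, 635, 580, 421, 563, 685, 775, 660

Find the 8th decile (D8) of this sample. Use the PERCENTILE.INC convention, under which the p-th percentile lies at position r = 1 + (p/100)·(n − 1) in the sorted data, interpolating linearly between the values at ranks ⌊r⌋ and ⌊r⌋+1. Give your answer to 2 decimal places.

675.00

Sorted: 368, 421, 563, 580, 635, 660, 685, 775.
n = 8.
r = 1 + (80/100)·(8 − 1) = 1 + 5.6 = 6.6.
Rank 6 is 660 and rank 7 is 685.
Interpolate: 660 + 0.6·(685 − 660) = 660 + 0.6·25 = 675.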